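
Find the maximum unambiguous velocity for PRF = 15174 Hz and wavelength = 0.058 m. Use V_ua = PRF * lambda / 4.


V_ua = 15174 * 0.058 / 4 = 220.0 m/s

220.0 m/s


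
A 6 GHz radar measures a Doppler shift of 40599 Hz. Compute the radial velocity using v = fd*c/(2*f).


v = 40599 * 3e8 / (2 * 6000000000.0) = 1015.0 m/s

1015.0 m/s


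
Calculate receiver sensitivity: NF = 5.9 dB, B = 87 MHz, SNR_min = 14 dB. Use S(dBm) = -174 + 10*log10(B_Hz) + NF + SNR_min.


10*log10(87000000.0) = 79.4
S = -174 + 79.4 + 5.9 + 14 = -74.7 dBm

-74.7 dBm


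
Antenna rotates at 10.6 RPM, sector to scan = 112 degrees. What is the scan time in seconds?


t = 112 / (10.6 * 360) * 60 = 1.76 s

1.76 s


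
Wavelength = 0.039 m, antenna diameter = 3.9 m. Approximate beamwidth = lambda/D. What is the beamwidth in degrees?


BW_rad = 0.039 / 3.9 = 0.01
BW_deg = 0.57 degrees

0.57 degrees


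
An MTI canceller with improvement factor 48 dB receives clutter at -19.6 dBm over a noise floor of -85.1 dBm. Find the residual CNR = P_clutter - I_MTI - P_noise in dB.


CNR = -19.6 - 48 - (-85.1) = 17.5 dB

17.5 dB


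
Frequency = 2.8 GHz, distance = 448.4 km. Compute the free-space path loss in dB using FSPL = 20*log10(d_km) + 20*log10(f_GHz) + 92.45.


20*log10(448.4) = 53.03
20*log10(2.8) = 8.94
FSPL = 154.4 dB

154.4 dB


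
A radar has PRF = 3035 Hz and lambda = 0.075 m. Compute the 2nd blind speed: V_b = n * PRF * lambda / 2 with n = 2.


V_blind = 2 * 3035 * 0.075 / 2 = 227.6 m/s

227.6 m/s


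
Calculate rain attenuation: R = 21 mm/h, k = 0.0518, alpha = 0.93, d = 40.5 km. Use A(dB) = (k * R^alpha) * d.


gamma = 0.0518 * 21^0.93 = 0.87901 dB/km
A = 0.87901 * 40.5 = 35.6 dB

35.6 dB


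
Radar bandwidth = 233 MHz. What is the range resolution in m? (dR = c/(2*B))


dR = 3e8 / (2 * 233000000.0) = 0.64 m

0.64 m


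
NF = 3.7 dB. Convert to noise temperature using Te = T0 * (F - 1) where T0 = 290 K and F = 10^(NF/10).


NF_lin = 10^(3.7/10) = 2.344229
Te = 290 * (2.344229 - 1) = 389.8 K

389.8 K


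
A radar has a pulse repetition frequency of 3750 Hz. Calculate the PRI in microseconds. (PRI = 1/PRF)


PRI = 1/3750 = 0.0002666667 s = 266.7 us

266.7 us


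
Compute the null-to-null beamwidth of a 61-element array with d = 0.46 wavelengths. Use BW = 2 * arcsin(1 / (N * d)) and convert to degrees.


1/(N*d) = 1/(61*0.46) = 0.035638
BW = 2*arcsin(0.035638) = 4.1 degrees

4.1 degrees


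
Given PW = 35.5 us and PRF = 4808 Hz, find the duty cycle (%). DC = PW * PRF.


DC = 35.5e-6 * 4808 * 100 = 17.07%

17.07%


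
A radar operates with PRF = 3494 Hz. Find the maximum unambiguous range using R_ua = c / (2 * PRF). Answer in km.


R_ua = 3e8 / (2 * 3494) = 42930.7 m = 42.9 km

42.9 km


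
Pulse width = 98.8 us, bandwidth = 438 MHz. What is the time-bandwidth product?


TBP = 98.8 * 438 = 43274.4

43274.4


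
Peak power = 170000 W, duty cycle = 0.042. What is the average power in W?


P_avg = 170000 * 0.042 = 7140.0 W

7140.0 W


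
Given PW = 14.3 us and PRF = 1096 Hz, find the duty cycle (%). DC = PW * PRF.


DC = 14.3e-6 * 1096 * 100 = 1.57%

1.57%


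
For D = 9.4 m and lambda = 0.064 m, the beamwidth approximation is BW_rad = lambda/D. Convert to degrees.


BW_rad = 0.064 / 9.4 = 0.006809
BW_deg = 0.39 degrees

0.39 degrees


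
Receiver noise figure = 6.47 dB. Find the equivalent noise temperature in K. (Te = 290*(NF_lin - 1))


NF_lin = 10^(6.47/10) = 4.436086
Te = 290 * (4.436086 - 1) = 996.5 K

996.5 K


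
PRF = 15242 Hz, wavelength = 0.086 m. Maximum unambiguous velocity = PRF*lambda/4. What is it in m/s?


V_ua = 15242 * 0.086 / 4 = 327.7 m/s

327.7 m/s


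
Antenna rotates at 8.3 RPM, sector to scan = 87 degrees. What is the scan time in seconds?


t = 87 / (8.3 * 360) * 60 = 1.75 s

1.75 s


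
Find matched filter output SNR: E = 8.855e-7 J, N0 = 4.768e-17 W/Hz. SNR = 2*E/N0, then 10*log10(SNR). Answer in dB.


SNR_lin = 2 * 8.855e-7 / 4.768e-17 = 3.714e10
SNR_dB = 10*log10(3.714e10) = 105.7 dB

105.7 dB


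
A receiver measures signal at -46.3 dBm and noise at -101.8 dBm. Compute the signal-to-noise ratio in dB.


SNR = -46.3 - (-101.8) = 55.5 dB

55.5 dB


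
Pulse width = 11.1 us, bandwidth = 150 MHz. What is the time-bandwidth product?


TBP = 11.1 * 150 = 1665.0

1665.0


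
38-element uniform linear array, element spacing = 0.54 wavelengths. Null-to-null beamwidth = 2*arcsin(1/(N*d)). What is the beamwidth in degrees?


1/(N*d) = 1/(38*0.54) = 0.048733
BW = 2*arcsin(0.048733) = 5.6 degrees

5.6 degrees


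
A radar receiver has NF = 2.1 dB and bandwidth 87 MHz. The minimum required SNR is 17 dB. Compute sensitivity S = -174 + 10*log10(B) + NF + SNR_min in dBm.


10*log10(87000000.0) = 79.4
S = -174 + 79.4 + 2.1 + 17 = -75.5 dBm

-75.5 dBm


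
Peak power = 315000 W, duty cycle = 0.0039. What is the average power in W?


P_avg = 315000 * 0.0039 = 1228.5 W

1228.5 W


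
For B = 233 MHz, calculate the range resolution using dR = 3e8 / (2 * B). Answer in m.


dR = 3e8 / (2 * 233000000.0) = 0.64 m

0.64 m


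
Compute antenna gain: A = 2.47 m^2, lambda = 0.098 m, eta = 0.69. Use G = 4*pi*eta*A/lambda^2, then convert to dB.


G_linear = 4*pi*0.69*2.47/0.098^2 = 2229.99
G_dB = 10*log10(2229.99) = 33.5 dB

33.5 dB


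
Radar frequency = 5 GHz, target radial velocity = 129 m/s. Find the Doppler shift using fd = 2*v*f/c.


fd = 2 * 129 * 5000000000.0 / 3e8 = 4300.0 Hz

4300.0 Hz


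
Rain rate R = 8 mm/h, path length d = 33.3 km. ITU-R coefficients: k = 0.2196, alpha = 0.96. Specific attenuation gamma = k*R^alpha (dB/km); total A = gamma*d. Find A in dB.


gamma = 0.2196 * 8^0.96 = 1.616586 dB/km
A = 1.616586 * 33.3 = 53.83 dB

53.83 dB


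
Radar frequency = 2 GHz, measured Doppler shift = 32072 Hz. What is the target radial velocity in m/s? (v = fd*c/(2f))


v = 32072 * 3e8 / (2 * 2000000000.0) = 2405.4 m/s

2405.4 m/s


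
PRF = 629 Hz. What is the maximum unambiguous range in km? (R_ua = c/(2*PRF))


R_ua = 3e8 / (2 * 629) = 238473.8 m = 238.5 km

238.5 km


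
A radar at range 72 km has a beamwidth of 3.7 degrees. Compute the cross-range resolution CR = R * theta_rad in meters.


BW_rad = 0.064577182
CR = 72000 * 0.064577182 = 4649.6 m

4649.6 m


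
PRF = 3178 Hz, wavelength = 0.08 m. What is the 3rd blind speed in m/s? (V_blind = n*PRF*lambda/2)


V_blind = 3 * 3178 * 0.08 / 2 = 381.4 m/s

381.4 m/s


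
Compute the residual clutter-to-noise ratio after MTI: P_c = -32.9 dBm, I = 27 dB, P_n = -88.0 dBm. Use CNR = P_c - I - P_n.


CNR = -32.9 - 27 - (-88.0) = 28.1 dB

28.1 dB


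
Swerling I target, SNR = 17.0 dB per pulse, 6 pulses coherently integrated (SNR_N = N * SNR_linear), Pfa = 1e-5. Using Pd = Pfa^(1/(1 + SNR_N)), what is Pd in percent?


SNR_lin = 10^(17.0/10) = 50.11872
SNR_N = 6 * 50.11872 = 300.71232
1/(1 + SNR_N) = 1/301.71232 = 0.0033144
Pd = (1e-5)^0.0033144 = 0.96256
Pd = 96.3%

96.3%


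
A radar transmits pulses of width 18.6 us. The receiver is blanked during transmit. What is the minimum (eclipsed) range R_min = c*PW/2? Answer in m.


R_min = 3e8 * 18.6e-6 / 2 = 2790.0 m

2790.0 m


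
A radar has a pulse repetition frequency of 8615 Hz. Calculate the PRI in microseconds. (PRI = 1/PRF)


PRI = 1/8615 = 0.0001160766 s = 116.1 us

116.1 us


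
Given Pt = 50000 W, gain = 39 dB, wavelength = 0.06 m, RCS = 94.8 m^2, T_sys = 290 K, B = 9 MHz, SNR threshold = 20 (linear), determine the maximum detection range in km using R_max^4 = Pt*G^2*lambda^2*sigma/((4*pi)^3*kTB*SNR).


G_lin = 10^(39/10) = 7943.282347
R^4 = 50000 * 7943.282347^2 * 0.06^2 * 94.8 / ((4*pi)^3 * 1.38e-23 * 290 * 9000000.0 * 20)
R^4 = 7.53185e20 m^4
R_max = (7.53185e20)^(1/4) = 165663.0 m = 165.7 km

165.7 km


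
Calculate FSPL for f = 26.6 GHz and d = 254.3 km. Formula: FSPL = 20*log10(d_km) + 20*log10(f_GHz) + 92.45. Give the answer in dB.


20*log10(254.3) = 48.11
20*log10(26.6) = 28.5
FSPL = 169.1 dB

169.1 dB


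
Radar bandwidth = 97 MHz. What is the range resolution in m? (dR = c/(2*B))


dR = 3e8 / (2 * 97000000.0) = 1.55 m

1.55 m


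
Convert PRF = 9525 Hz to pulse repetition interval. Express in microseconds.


PRI = 1/9525 = 0.0001049869 s = 105.0 us

105.0 us


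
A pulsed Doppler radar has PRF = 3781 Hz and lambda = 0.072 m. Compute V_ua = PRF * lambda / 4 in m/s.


V_ua = 3781 * 0.072 / 4 = 68.1 m/s

68.1 m/s


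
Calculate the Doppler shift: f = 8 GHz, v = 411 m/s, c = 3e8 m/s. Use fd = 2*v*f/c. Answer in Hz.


fd = 2 * 411 * 8000000000.0 / 3e8 = 21920.0 Hz

21920.0 Hz


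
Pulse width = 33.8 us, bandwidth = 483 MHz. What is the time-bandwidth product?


TBP = 33.8 * 483 = 16325.4

16325.4


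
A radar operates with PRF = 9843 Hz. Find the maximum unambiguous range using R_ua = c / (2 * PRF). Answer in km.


R_ua = 3e8 / (2 * 9843) = 15239.3 m = 15.2 km

15.2 km


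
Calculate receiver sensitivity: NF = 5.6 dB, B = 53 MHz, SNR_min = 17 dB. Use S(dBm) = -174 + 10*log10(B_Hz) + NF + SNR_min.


10*log10(53000000.0) = 77.24
S = -174 + 77.24 + 5.6 + 17 = -74.2 dBm

-74.2 dBm


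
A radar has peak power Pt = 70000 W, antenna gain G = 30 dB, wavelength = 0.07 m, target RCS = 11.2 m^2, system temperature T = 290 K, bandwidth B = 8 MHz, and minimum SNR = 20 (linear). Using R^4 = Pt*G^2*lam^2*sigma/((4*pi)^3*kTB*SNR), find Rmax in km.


G_lin = 10^(30/10) = 1000.0
R^4 = 70000 * 1000.0^2 * 0.07^2 * 11.2 / ((4*pi)^3 * 1.38e-23 * 290 * 8000000.0 * 20)
R^4 = 3.02333e18 m^4
R_max = (3.02333e18)^(1/4) = 41698.6 m = 41.7 km

41.7 km


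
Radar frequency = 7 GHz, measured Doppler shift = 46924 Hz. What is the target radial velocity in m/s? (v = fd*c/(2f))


v = 46924 * 3e8 / (2 * 7000000000.0) = 1005.5 m/s

1005.5 m/s


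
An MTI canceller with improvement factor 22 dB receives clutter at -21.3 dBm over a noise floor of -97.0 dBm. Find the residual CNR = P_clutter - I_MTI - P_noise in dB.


CNR = -21.3 - 22 - (-97.0) = 53.7 dB

53.7 dB


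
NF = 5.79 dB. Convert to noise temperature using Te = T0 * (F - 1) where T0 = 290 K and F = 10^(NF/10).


NF_lin = 10^(5.79/10) = 3.79315
Te = 290 * (3.79315 - 1) = 810.0 K

810.0 K


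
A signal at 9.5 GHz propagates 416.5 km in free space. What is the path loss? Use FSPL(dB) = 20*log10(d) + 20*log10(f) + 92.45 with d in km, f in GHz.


20*log10(416.5) = 52.39
20*log10(9.5) = 19.55
FSPL = 164.4 dB

164.4 dB


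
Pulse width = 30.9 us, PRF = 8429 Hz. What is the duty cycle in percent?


DC = 30.9e-6 * 8429 * 100 = 26.05%

26.05%


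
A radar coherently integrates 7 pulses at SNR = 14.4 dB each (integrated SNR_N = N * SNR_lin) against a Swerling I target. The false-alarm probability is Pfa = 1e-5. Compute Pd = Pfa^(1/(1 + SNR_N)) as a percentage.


SNR_lin = 10^(14.4/10) = 27.54229
SNR_N = 7 * 27.54229 = 192.79603
1/(1 + SNR_N) = 1/193.79603 = 0.0051601
Pd = (1e-5)^0.0051601 = 0.94232
Pd = 94.2%

94.2%


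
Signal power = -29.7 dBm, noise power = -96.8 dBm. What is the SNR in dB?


SNR = -29.7 - (-96.8) = 67.1 dB

67.1 dB


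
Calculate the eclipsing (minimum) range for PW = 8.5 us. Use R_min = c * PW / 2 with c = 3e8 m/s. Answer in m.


R_min = 3e8 * 8.5e-6 / 2 = 1275.0 m

1275.0 m


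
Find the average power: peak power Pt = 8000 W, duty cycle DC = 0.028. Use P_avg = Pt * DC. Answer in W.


P_avg = 8000 * 0.028 = 224.0 W

224.0 W


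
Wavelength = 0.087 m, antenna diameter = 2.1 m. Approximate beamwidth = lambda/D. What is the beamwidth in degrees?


BW_rad = 0.087 / 2.1 = 0.041429
BW_deg = 2.37 degrees

2.37 degrees


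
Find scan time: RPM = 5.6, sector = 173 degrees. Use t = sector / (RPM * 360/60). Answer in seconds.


t = 173 / (5.6 * 360) * 60 = 5.15 s

5.15 s


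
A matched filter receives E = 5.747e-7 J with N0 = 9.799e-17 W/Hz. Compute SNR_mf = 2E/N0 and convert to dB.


SNR_lin = 2 * 5.747e-7 / 9.799e-17 = 1.173e10
SNR_dB = 10*log10(1.173e10) = 100.7 dB

100.7 dB


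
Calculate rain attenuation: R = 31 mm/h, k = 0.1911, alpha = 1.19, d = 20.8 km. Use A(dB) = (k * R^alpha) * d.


gamma = 0.1911 * 31^1.19 = 11.375778 dB/km
A = 11.375778 * 20.8 = 236.62 dB

236.62 dB


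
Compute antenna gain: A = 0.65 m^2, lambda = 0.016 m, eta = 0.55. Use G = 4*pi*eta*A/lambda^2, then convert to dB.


G_linear = 4*pi*0.55*0.65/0.016^2 = 17548.74
G_dB = 10*log10(17548.74) = 42.4 dB

42.4 dB


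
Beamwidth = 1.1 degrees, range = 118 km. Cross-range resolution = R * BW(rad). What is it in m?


BW_rad = 0.019198622
CR = 118000 * 0.019198622 = 2265.4 m

2265.4 m


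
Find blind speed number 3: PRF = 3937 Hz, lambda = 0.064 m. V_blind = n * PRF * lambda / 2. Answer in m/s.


V_blind = 3 * 3937 * 0.064 / 2 = 378.0 m/s

378.0 m/s


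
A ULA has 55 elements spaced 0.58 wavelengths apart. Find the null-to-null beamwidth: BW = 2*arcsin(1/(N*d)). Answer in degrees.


1/(N*d) = 1/(55*0.58) = 0.031348
BW = 2*arcsin(0.031348) = 3.6 degrees

3.6 degrees


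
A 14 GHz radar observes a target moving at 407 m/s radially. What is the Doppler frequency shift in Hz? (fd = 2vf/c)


fd = 2 * 407 * 14000000000.0 / 3e8 = 37986.7 Hz

37986.7 Hz


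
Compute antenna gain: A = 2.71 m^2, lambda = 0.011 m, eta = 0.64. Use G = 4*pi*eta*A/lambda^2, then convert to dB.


G_linear = 4*pi*0.64*2.71/0.011^2 = 180124.9
G_dB = 10*log10(180124.9) = 52.6 dB

52.6 dB


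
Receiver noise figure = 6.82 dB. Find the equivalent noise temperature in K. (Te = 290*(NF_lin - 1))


NF_lin = 10^(6.82/10) = 4.808393
Te = 290 * (4.808393 - 1) = 1104.4 K

1104.4 K


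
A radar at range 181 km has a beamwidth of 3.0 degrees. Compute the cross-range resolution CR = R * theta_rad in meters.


BW_rad = 0.052359878
CR = 181000 * 0.052359878 = 9477.1 m

9477.1 m


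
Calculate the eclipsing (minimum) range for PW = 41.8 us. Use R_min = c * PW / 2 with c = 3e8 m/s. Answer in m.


R_min = 3e8 * 41.8e-6 / 2 = 6270.0 m

6270.0 m


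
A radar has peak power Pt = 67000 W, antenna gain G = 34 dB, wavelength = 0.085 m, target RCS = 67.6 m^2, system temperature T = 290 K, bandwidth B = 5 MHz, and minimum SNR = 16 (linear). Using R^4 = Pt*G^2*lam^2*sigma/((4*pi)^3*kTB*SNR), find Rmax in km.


G_lin = 10^(34/10) = 2511.886432
R^4 = 67000 * 2511.886432^2 * 0.085^2 * 67.6 / ((4*pi)^3 * 1.38e-23 * 290 * 5000000.0 * 16)
R^4 = 3.24985e20 m^4
R_max = (3.24985e20)^(1/4) = 134265.9 m = 134.3 km

134.3 km


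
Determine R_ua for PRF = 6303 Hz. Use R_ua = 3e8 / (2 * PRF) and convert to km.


R_ua = 3e8 / (2 * 6303) = 23798.2 m = 23.8 km

23.8 km


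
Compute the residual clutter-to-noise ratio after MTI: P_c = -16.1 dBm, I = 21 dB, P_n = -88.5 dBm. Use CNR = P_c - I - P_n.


CNR = -16.1 - 21 - (-88.5) = 51.4 dB

51.4 dB


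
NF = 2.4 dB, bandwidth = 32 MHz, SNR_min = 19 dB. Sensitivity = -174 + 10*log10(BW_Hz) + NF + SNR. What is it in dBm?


10*log10(32000000.0) = 75.05
S = -174 + 75.05 + 2.4 + 19 = -77.5 dBm

-77.5 dBm


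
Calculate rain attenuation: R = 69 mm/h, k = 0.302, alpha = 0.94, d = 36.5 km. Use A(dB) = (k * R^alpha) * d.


gamma = 0.302 * 69^0.94 = 16.163116 dB/km
A = 16.163116 * 36.5 = 589.95 dB

589.95 dB


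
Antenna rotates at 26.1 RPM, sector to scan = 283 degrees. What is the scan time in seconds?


t = 283 / (26.1 * 360) * 60 = 1.81 s

1.81 s


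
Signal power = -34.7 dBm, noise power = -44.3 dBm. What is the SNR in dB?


SNR = -34.7 - (-44.3) = 9.6 dB

9.6 dB


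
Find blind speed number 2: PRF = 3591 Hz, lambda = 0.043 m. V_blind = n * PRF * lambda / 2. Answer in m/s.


V_blind = 2 * 3591 * 0.043 / 2 = 154.4 m/s

154.4 m/s


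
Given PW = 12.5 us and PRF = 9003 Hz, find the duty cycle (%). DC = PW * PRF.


DC = 12.5e-6 * 9003 * 100 = 11.25%

11.25%


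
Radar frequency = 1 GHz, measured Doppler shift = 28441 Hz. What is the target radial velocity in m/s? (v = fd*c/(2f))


v = 28441 * 3e8 / (2 * 1000000000.0) = 4266.2 m/s

4266.2 m/s


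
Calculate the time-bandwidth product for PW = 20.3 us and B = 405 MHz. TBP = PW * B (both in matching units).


TBP = 20.3 * 405 = 8221.5

8221.5


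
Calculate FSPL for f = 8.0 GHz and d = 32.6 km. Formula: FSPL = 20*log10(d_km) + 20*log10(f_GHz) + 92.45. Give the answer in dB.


20*log10(32.6) = 30.26
20*log10(8.0) = 18.06
FSPL = 140.8 dB

140.8 dB


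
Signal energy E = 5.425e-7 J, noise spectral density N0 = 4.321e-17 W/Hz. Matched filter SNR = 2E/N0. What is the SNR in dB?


SNR_lin = 2 * 5.425e-7 / 4.321e-17 = 2.511e10
SNR_dB = 10*log10(2.511e10) = 104.0 dB

104.0 dB


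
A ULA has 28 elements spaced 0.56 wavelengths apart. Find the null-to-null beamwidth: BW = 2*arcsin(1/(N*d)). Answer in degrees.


1/(N*d) = 1/(28*0.56) = 0.063776
BW = 2*arcsin(0.063776) = 7.3 degrees

7.3 degrees


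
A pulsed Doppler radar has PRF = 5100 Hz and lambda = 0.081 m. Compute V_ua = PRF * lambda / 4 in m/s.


V_ua = 5100 * 0.081 / 4 = 103.3 m/s

103.3 m/s


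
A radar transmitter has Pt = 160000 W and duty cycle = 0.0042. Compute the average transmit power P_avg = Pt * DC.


P_avg = 160000 * 0.0042 = 672.0 W

672.0 W


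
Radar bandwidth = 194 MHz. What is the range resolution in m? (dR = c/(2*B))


dR = 3e8 / (2 * 194000000.0) = 0.77 m

0.77 m


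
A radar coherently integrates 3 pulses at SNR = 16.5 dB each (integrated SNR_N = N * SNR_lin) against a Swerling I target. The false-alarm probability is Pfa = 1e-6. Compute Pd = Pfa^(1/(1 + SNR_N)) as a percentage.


SNR_lin = 10^(16.5/10) = 44.66836
SNR_N = 3 * 44.66836 = 134.00508
1/(1 + SNR_N) = 1/135.00508 = 0.0074071
Pd = (1e-6)^0.0074071 = 0.90273
Pd = 90.3%

90.3%


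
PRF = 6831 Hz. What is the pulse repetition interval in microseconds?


PRI = 1/6831 = 0.0001463915 s = 146.4 us

146.4 us


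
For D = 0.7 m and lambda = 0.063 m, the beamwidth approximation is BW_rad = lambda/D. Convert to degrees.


BW_rad = 0.063 / 0.7 = 0.09
BW_deg = 5.16 degrees

5.16 degrees


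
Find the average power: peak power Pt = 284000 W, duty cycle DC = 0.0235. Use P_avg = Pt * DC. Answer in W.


P_avg = 284000 * 0.0235 = 6674.0 W

6674.0 W


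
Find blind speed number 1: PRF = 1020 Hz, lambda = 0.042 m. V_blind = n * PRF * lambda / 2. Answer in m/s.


V_blind = 1 * 1020 * 0.042 / 2 = 21.4 m/s

21.4 m/s


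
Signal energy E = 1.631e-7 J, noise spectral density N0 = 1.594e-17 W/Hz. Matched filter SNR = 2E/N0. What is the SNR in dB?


SNR_lin = 2 * 1.631e-7 / 1.594e-17 = 2.046e10
SNR_dB = 10*log10(2.046e10) = 103.1 dB

103.1 dB


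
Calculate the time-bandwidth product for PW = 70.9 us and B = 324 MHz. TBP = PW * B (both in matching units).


TBP = 70.9 * 324 = 22971.6

22971.6


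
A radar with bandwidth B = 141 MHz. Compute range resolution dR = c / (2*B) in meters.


dR = 3e8 / (2 * 141000000.0) = 1.06 m

1.06 m


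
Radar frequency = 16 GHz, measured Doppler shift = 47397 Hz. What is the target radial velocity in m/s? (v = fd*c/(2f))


v = 47397 * 3e8 / (2 * 16000000000.0) = 444.3 m/s

444.3 m/s


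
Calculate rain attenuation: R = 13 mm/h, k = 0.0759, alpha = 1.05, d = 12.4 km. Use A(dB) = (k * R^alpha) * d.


gamma = 0.0759 * 13^1.05 = 1.121714 dB/km
A = 1.121714 * 12.4 = 13.91 dB

13.91 dB


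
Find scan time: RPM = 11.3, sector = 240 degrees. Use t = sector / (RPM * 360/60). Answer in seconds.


t = 240 / (11.3 * 360) * 60 = 3.54 s

3.54 s


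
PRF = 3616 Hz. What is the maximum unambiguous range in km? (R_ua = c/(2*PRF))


R_ua = 3e8 / (2 * 3616) = 41482.3 m = 41.5 km

41.5 km


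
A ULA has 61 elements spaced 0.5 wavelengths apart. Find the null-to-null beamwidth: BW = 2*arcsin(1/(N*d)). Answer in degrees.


1/(N*d) = 1/(61*0.5) = 0.032787
BW = 2*arcsin(0.032787) = 3.8 degrees

3.8 degrees


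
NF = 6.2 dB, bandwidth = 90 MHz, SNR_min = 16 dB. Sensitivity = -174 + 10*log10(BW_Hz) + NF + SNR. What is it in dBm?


10*log10(90000000.0) = 79.54
S = -174 + 79.54 + 6.2 + 16 = -72.3 dBm

-72.3 dBm


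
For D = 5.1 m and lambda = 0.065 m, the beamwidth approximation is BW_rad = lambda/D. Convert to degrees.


BW_rad = 0.065 / 5.1 = 0.012745
BW_deg = 0.73 degrees

0.73 degrees


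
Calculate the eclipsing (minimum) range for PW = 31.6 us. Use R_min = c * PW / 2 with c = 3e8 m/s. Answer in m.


R_min = 3e8 * 31.6e-6 / 2 = 4740.0 m

4740.0 m


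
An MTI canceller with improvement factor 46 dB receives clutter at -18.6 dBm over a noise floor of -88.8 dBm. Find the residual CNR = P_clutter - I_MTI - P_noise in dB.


CNR = -18.6 - 46 - (-88.8) = 24.2 dB

24.2 dB


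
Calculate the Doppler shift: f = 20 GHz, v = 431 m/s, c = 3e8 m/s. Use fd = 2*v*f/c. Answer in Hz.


fd = 2 * 431 * 20000000000.0 / 3e8 = 57466.7 Hz

57466.7 Hz


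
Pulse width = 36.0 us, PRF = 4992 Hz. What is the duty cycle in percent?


DC = 36.0e-6 * 4992 * 100 = 17.97%

17.97%


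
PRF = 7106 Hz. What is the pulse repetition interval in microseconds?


PRI = 1/7106 = 0.0001407261 s = 140.7 us

140.7 us


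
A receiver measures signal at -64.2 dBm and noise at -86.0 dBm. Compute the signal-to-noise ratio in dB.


SNR = -64.2 - (-86.0) = 21.8 dB

21.8 dB


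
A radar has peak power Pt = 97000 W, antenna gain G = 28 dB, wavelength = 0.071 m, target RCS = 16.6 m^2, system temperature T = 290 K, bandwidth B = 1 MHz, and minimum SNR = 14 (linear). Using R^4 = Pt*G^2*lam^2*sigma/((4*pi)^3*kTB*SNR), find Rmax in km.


G_lin = 10^(28/10) = 630.957344
R^4 = 97000 * 630.957344^2 * 0.071^2 * 16.6 / ((4*pi)^3 * 1.38e-23 * 290 * 1000000.0 * 14)
R^4 = 2.90644e19 m^4
R_max = (2.90644e19)^(1/4) = 73424.4 m = 73.4 km

73.4 km


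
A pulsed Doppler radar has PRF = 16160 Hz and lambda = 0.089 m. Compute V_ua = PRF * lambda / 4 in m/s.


V_ua = 16160 * 0.089 / 4 = 359.6 m/s

359.6 m/s


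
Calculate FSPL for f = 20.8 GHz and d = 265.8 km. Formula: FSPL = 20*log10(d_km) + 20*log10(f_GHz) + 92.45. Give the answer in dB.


20*log10(265.8) = 48.49
20*log10(20.8) = 26.36
FSPL = 167.3 dB

167.3 dB


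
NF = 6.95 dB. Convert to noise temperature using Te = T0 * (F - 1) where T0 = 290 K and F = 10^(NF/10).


NF_lin = 10^(6.95/10) = 4.954502
Te = 290 * (4.954502 - 1) = 1146.8 K

1146.8 K


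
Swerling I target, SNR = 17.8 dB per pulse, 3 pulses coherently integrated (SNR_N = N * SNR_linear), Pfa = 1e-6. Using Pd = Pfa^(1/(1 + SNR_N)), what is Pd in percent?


SNR_lin = 10^(17.8/10) = 60.25596
SNR_N = 3 * 60.25596 = 180.76788
1/(1 + SNR_N) = 1/181.76788 = 0.0055015
Pd = (1e-6)^0.0055015 = 0.92681
Pd = 92.7%

92.7%


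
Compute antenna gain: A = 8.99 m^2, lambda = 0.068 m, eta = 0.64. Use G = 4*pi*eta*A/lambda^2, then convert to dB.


G_linear = 4*pi*0.64*8.99/0.068^2 = 15636.22
G_dB = 10*log10(15636.22) = 41.9 dB

41.9 dB


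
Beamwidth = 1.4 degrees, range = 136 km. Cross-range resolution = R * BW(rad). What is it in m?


BW_rad = 0.02443461
CR = 136000 * 0.02443461 = 3323.1 m

3323.1 m


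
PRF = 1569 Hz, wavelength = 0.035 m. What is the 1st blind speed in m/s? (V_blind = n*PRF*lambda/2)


V_blind = 1 * 1569 * 0.035 / 2 = 27.5 m/s

27.5 m/s


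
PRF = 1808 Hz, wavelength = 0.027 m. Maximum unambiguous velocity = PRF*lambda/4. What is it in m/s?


V_ua = 1808 * 0.027 / 4 = 12.2 m/s

12.2 m/s


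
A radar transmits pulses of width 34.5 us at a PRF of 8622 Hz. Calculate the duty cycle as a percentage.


DC = 34.5e-6 * 8622 * 100 = 29.75%

29.75%


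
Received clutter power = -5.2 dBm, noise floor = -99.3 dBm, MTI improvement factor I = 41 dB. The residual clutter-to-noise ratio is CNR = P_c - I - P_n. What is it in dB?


CNR = -5.2 - 41 - (-99.3) = 53.1 dB

53.1 dB


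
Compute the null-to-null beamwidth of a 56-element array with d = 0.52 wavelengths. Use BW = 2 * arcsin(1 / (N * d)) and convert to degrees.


1/(N*d) = 1/(56*0.52) = 0.034341
BW = 2*arcsin(0.034341) = 3.9 degrees

3.9 degrees


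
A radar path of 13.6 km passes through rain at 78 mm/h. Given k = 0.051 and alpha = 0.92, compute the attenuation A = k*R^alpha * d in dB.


gamma = 0.051 * 78^0.92 = 2.807354 dB/km
A = 2.807354 * 13.6 = 38.18 dB

38.18 dB


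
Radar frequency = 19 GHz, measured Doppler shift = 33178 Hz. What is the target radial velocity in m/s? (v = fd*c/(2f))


v = 33178 * 3e8 / (2 * 19000000000.0) = 261.9 m/s

261.9 m/s


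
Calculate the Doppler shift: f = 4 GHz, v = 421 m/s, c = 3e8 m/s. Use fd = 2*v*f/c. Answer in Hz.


fd = 2 * 421 * 4000000000.0 / 3e8 = 11226.7 Hz

11226.7 Hz


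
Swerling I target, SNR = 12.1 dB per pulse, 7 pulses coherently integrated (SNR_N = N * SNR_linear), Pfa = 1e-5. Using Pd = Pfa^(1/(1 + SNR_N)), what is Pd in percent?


SNR_lin = 10^(12.1/10) = 16.2181
SNR_N = 7 * 16.2181 = 113.5267
1/(1 + SNR_N) = 1/114.5267 = 0.0087316
Pd = (1e-5)^0.0087316 = 0.90436
Pd = 90.4%

90.4%


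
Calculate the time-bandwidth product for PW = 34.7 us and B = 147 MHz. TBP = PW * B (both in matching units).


TBP = 34.7 * 147 = 5100.9

5100.9


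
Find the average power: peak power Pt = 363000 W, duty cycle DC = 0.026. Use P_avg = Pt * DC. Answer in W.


P_avg = 363000 * 0.026 = 9438.0 W

9438.0 W


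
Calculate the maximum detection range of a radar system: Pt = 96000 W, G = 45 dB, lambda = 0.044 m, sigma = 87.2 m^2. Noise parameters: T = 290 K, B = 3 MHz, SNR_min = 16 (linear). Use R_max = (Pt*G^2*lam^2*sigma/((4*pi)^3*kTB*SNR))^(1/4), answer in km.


G_lin = 10^(45/10) = 31622.776602
R^4 = 96000 * 31622.776602^2 * 0.044^2 * 87.2 / ((4*pi)^3 * 1.38e-23 * 290 * 3000000.0 * 16)
R^4 = 4.25153e22 m^4
R_max = (4.25153e22)^(1/4) = 454084.1 m = 454.1 km

454.1 km


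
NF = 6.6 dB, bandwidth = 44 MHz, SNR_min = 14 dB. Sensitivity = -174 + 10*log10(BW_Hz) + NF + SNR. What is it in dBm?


10*log10(44000000.0) = 76.43
S = -174 + 76.43 + 6.6 + 14 = -77.0 dBm

-77.0 dBm


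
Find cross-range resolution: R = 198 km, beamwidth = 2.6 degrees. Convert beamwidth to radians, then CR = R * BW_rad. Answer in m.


BW_rad = 0.045378561
CR = 198000 * 0.045378561 = 8985.0 m

8985.0 m


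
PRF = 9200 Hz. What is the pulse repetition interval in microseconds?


PRI = 1/9200 = 0.0001086957 s = 108.7 us

108.7 us


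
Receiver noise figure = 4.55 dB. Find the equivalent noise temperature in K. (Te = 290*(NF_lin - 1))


NF_lin = 10^(4.55/10) = 2.851018
Te = 290 * (2.851018 - 1) = 536.8 K

536.8 K


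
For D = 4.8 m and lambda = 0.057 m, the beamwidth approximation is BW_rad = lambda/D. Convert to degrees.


BW_rad = 0.057 / 4.8 = 0.011875
BW_deg = 0.68 degrees

0.68 degrees


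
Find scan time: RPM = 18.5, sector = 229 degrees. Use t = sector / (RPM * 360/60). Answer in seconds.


t = 229 / (18.5 * 360) * 60 = 2.06 s

2.06 s


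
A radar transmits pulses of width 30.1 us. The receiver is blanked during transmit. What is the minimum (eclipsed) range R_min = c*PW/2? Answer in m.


R_min = 3e8 * 30.1e-6 / 2 = 4515.0 m

4515.0 m


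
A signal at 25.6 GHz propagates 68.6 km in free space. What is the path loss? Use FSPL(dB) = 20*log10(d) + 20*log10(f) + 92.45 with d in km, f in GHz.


20*log10(68.6) = 36.73
20*log10(25.6) = 28.16
FSPL = 157.3 dB

157.3 dB


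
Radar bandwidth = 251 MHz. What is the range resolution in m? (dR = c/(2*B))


dR = 3e8 / (2 * 251000000.0) = 0.6 m

0.6 m


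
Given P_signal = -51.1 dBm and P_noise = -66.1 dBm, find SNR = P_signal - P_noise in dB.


SNR = -51.1 - (-66.1) = 15.0 dB

15.0 dB


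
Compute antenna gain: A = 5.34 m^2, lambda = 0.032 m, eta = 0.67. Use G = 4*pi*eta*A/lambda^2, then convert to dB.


G_linear = 4*pi*0.67*5.34/0.032^2 = 43906.21
G_dB = 10*log10(43906.21) = 46.4 dB

46.4 dB


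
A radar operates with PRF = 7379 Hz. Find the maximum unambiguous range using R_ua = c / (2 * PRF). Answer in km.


R_ua = 3e8 / (2 * 7379) = 20328.0 m = 20.3 km

20.3 km


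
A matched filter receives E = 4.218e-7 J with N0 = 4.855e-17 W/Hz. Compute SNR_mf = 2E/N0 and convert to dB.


SNR_lin = 2 * 4.218e-7 / 4.855e-17 = 1.738e10
SNR_dB = 10*log10(1.738e10) = 102.4 dB

102.4 dB


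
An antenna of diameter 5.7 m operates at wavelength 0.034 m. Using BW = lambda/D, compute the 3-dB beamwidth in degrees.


BW_rad = 0.034 / 5.7 = 0.005965
BW_deg = 0.34 degrees

0.34 degrees


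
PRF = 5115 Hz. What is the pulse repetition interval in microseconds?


PRI = 1/5115 = 0.0001955034 s = 195.5 us

195.5 us


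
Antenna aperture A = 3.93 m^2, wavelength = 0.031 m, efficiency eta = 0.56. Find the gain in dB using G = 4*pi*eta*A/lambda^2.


G_linear = 4*pi*0.56*3.93/0.031^2 = 28778.43
G_dB = 10*log10(28778.43) = 44.6 dB

44.6 dB


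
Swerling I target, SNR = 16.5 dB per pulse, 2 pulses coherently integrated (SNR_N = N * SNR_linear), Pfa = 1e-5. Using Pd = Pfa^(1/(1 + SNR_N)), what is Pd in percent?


SNR_lin = 10^(16.5/10) = 44.66836
SNR_N = 2 * 44.66836 = 89.33672
1/(1 + SNR_N) = 1/90.33672 = 0.0110697
Pd = (1e-5)^0.0110697 = 0.88034
Pd = 88.0%

88.0%


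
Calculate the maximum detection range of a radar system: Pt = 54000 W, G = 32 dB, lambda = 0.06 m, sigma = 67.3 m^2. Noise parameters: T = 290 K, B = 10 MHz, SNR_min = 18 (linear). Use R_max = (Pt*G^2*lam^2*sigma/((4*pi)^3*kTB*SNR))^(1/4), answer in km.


G_lin = 10^(32/10) = 1584.893192
R^4 = 54000 * 1584.893192^2 * 0.06^2 * 67.3 / ((4*pi)^3 * 1.38e-23 * 290 * 10000000.0 * 18)
R^4 = 2.29896e19 m^4
R_max = (2.29896e19)^(1/4) = 69244.1 m = 69.2 km

69.2 km


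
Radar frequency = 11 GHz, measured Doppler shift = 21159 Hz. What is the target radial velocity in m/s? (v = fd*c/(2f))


v = 21159 * 3e8 / (2 * 11000000000.0) = 288.5 m/s

288.5 m/s


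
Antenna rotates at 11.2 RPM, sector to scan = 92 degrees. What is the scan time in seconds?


t = 92 / (11.2 * 360) * 60 = 1.37 s

1.37 s


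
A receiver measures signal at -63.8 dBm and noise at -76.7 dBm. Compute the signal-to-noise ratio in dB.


SNR = -63.8 - (-76.7) = 12.9 dB

12.9 dB


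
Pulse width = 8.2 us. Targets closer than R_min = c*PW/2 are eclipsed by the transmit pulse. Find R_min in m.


R_min = 3e8 * 8.2e-6 / 2 = 1230.0 m

1230.0 m


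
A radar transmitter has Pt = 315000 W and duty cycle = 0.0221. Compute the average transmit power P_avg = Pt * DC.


P_avg = 315000 * 0.0221 = 6961.5 W

6961.5 W


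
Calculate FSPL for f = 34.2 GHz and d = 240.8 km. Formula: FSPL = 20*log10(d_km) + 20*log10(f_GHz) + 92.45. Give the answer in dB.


20*log10(240.8) = 47.63
20*log10(34.2) = 30.68
FSPL = 170.8 dB

170.8 dB


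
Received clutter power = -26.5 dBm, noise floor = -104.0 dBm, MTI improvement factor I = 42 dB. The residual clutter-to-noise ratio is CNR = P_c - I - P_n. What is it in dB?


CNR = -26.5 - 42 - (-104.0) = 35.5 dB

35.5 dB


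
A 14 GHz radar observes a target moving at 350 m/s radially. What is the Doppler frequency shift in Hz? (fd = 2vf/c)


fd = 2 * 350 * 14000000000.0 / 3e8 = 32666.7 Hz

32666.7 Hz


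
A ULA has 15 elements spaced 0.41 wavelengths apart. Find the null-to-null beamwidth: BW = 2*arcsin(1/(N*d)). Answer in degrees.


1/(N*d) = 1/(15*0.41) = 0.162602
BW = 2*arcsin(0.162602) = 18.7 degrees

18.7 degrees


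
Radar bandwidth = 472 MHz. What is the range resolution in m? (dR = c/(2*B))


dR = 3e8 / (2 * 472000000.0) = 0.32 m

0.32 m


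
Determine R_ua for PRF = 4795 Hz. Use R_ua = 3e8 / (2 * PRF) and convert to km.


R_ua = 3e8 / (2 * 4795) = 31282.6 m = 31.3 km

31.3 km


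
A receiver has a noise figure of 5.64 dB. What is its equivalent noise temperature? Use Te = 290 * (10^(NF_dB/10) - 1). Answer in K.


NF_lin = 10^(5.64/10) = 3.664376
Te = 290 * (3.664376 - 1) = 772.7 K

772.7 K


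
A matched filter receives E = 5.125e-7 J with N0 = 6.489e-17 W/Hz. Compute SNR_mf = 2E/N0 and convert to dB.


SNR_lin = 2 * 5.125e-7 / 6.489e-17 = 1.58e10
SNR_dB = 10*log10(1.58e10) = 102.0 dB

102.0 dB


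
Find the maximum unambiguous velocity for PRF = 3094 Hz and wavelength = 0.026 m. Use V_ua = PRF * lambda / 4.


V_ua = 3094 * 0.026 / 4 = 20.1 m/s

20.1 m/s


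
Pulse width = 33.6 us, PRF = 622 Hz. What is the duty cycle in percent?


DC = 33.6e-6 * 622 * 100 = 2.09%

2.09%


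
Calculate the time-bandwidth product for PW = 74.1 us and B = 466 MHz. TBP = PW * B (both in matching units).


TBP = 74.1 * 466 = 34530.6

34530.6


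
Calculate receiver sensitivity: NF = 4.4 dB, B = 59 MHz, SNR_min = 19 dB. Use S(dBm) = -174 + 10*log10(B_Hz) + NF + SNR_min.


10*log10(59000000.0) = 77.71
S = -174 + 77.71 + 4.4 + 19 = -72.9 dBm

-72.9 dBm


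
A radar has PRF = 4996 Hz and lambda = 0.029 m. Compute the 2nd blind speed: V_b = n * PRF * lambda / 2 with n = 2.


V_blind = 2 * 4996 * 0.029 / 2 = 144.9 m/s

144.9 m/s


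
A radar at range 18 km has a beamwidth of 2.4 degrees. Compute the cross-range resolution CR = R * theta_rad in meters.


BW_rad = 0.041887902
CR = 18000 * 0.041887902 = 754.0 m

754.0 m


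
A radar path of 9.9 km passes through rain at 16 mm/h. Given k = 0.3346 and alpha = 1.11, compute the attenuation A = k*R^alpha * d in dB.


gamma = 0.3346 * 16^1.11 = 7.262717 dB/km
A = 7.262717 * 9.9 = 71.9 dB

71.9 dB


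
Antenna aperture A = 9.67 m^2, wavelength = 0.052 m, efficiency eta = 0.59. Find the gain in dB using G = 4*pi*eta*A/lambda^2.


G_linear = 4*pi*0.59*9.67/0.052^2 = 26514.39
G_dB = 10*log10(26514.39) = 44.2 dB

44.2 dB


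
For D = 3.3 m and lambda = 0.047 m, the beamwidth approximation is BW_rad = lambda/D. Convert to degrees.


BW_rad = 0.047 / 3.3 = 0.014242
BW_deg = 0.82 degrees

0.82 degrees


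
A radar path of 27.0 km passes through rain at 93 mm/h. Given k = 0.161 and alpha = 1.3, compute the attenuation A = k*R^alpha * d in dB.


gamma = 0.161 * 93^1.3 = 58.324861 dB/km
A = 58.324861 * 27.0 = 1574.77 dB

1574.77 dB


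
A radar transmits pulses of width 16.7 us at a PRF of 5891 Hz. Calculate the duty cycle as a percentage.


DC = 16.7e-6 * 5891 * 100 = 9.84%

9.84%


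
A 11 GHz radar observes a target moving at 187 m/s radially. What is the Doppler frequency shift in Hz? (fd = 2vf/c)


fd = 2 * 187 * 11000000000.0 / 3e8 = 13713.3 Hz

13713.3 Hz


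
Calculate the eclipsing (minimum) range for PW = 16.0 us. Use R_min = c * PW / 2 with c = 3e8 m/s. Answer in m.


R_min = 3e8 * 16.0e-6 / 2 = 2400.0 m

2400.0 m


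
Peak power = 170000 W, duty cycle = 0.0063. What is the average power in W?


P_avg = 170000 * 0.0063 = 1071.0 W

1071.0 W


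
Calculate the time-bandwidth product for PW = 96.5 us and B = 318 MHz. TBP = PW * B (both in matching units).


TBP = 96.5 * 318 = 30687.0

30687.0


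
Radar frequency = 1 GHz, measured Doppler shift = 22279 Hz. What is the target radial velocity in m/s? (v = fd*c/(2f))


v = 22279 * 3e8 / (2 * 1000000000.0) = 3341.9 m/s

3341.9 m/s


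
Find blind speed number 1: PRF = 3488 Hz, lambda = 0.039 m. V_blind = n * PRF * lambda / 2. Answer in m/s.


V_blind = 1 * 3488 * 0.039 / 2 = 68.0 m/s

68.0 m/s


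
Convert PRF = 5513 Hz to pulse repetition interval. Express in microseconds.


PRI = 1/5513 = 0.0001813894 s = 181.4 us

181.4 us


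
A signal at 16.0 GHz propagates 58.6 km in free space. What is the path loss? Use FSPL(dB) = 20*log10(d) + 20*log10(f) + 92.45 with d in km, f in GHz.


20*log10(58.6) = 35.36
20*log10(16.0) = 24.08
FSPL = 151.9 dB

151.9 dB


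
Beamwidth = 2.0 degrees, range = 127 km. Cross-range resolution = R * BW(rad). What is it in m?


BW_rad = 0.034906585
CR = 127000 * 0.034906585 = 4433.1 m

4433.1 m


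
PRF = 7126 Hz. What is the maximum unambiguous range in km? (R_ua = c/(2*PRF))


R_ua = 3e8 / (2 * 7126) = 21049.7 m = 21.0 km

21.0 km


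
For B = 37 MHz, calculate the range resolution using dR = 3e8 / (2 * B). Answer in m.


dR = 3e8 / (2 * 37000000.0) = 4.05 m

4.05 m


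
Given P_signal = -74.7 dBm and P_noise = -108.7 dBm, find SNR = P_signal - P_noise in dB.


SNR = -74.7 - (-108.7) = 34.0 dB

34.0 dB


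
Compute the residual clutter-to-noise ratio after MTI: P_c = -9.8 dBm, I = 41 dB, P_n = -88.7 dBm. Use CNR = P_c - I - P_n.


CNR = -9.8 - 41 - (-88.7) = 37.9 dB

37.9 dB


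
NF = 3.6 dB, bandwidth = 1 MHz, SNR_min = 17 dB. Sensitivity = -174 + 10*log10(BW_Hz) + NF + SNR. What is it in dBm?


10*log10(1000000.0) = 60.0
S = -174 + 60.0 + 3.6 + 17 = -93.4 dBm

-93.4 dBm


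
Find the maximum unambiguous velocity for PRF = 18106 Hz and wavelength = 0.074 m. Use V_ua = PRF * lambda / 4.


V_ua = 18106 * 0.074 / 4 = 335.0 m/s

335.0 m/s


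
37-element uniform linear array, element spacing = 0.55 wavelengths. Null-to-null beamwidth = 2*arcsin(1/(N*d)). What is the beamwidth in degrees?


1/(N*d) = 1/(37*0.55) = 0.04914
BW = 2*arcsin(0.04914) = 5.6 degrees

5.6 degrees


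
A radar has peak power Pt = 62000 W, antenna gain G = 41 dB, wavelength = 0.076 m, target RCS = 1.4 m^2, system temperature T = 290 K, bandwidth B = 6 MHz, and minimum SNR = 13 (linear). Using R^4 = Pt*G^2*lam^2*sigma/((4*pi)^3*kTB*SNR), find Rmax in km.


G_lin = 10^(41/10) = 12589.254118
R^4 = 62000 * 12589.254118^2 * 0.076^2 * 1.4 / ((4*pi)^3 * 1.38e-23 * 290 * 6000000.0 * 13)
R^4 = 1.28276e20 m^4
R_max = (1.28276e20)^(1/4) = 106423.2 m = 106.4 km

106.4 km


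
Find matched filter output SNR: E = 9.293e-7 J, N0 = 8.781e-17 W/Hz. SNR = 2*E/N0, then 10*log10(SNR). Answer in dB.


SNR_lin = 2 * 9.293e-7 / 8.781e-17 = 2.117e10
SNR_dB = 10*log10(2.117e10) = 103.3 dB

103.3 dB


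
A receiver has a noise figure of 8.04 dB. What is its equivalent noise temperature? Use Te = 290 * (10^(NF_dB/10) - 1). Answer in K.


NF_lin = 10^(8.04/10) = 6.367955
Te = 290 * (6.367955 - 1) = 1556.7 K

1556.7 K


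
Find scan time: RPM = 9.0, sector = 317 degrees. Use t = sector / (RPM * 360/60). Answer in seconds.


t = 317 / (9.0 * 360) * 60 = 5.87 s

5.87 s


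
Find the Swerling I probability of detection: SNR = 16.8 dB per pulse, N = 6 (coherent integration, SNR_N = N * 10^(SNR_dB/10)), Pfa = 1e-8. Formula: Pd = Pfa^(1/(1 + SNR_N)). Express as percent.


SNR_lin = 10^(16.8/10) = 47.86301
SNR_N = 6 * 47.86301 = 287.17806
1/(1 + SNR_N) = 1/288.17806 = 0.0034701
Pd = (1e-8)^0.0034701 = 0.93808
Pd = 93.8%

93.8%


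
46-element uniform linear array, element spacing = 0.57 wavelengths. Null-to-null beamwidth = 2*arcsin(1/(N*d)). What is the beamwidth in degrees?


1/(N*d) = 1/(46*0.57) = 0.038139
BW = 2*arcsin(0.038139) = 4.4 degrees

4.4 degrees


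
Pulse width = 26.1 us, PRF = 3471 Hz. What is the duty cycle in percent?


DC = 26.1e-6 * 3471 * 100 = 9.06%

9.06%


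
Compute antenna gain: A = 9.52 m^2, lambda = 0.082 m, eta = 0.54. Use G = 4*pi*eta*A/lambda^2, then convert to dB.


G_linear = 4*pi*0.54*9.52/0.082^2 = 9607.55
G_dB = 10*log10(9607.55) = 39.8 dB

39.8 dB


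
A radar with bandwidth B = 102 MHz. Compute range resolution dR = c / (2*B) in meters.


dR = 3e8 / (2 * 102000000.0) = 1.47 m

1.47 m


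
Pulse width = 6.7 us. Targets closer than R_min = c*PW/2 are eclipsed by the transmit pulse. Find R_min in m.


R_min = 3e8 * 6.7e-6 / 2 = 1005.0 m

1005.0 m


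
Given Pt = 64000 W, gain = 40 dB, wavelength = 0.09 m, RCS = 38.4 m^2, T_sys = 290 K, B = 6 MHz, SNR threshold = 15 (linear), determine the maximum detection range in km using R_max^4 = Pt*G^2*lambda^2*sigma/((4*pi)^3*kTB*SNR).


G_lin = 10^(40/10) = 10000.0
R^4 = 64000 * 10000.0^2 * 0.09^2 * 38.4 / ((4*pi)^3 * 1.38e-23 * 290 * 6000000.0 * 15)
R^4 = 2.78514e21 m^4
R_max = (2.78514e21)^(1/4) = 229726.9 m = 229.7 km

229.7 km
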